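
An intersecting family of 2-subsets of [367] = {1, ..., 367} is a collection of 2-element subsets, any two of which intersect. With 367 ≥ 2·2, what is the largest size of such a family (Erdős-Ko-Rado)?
max |F| = C(366, 1) = 366

Erdős-Ko-Rado (1961): when n ≥ 2k, max |F| = C(n−1, k−1). The bound is attained by the star {A : i ∈ A} for any fixed i ∈ [n]. Here C(367−1, 2−1) = C(366, 1) = 366.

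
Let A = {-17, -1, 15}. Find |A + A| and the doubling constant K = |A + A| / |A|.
K = |A + A| / |A| = 5/3

Enumerate A + A = {a + b : a, b ∈ A}. With |A| = 3, there are |A|^2 = 9 ordered sum pairs; collecting distinct values, A + A = {-34, -18, -2, 14, 30}, so |A + A| = 5. Thus K = 5/3. Here |A + A| = 2|A| − 1 = 5, the minimum possible — so K = 5/3 is minimal, which holds iff A is an arithmetic progression.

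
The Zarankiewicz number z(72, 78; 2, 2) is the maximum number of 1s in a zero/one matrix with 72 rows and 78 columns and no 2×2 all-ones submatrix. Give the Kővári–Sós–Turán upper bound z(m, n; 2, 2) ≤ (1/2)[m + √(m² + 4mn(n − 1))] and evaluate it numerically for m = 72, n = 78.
z(72, 78; 2, 2) ≤ (1/2)[72 + √(72² + 4·72·78·77)] = (1/2)[72 + √1734912] = 694.5803

Kővári–Sós–Turán: let r_1, ..., r_72 be the row sums and z = Σ r_i the total number of 1s. Each pair of columns can share at most one row with both entries 1 (else a 2×2 all-ones block appears), so Σ_i C(r_i, 2) ≤ C(78, 2) = 3003. By convexity Σ_i C(r_i, 2) ≥ 72·C(z/72, 2) = z(z − 72)/(2·72), giving z² − 72z − 72·78·77 ≤ 0 and hence z ≤ (1/2)[72 + √(5184 + 4·432432)] = (1/2)[72 + √1734912] ≈ (1/2)(72 + 1317.1606) = 694.5803.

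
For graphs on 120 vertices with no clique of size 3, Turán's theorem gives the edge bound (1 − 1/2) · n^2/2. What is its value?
Turán density bound = (1/2) · 120^2/2 = 3600

Turán's theorem: ex(n, K_{r+1}) is achieved by the complete r-partite Turán graph T(n, r) with parts as balanced as possible, and is at most (1 − 1/r) · n^2/2. For r = 2, n = 120: the density bound is (1/2) · 14400/2 = 3600. Since 2 ∣ 120, the Turán graph T(120, 2) has parts of equal size 60, and its edge count e(T(120, 2)) = 3600 attains the density bound exactly.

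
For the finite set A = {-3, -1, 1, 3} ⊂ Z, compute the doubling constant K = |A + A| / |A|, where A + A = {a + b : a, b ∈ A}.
K = |A + A| / |A| = 7/4

Enumerate A + A = {a + b : a, b ∈ A}. With |A| = 4, there are |A|^2 = 16 ordered sum pairs; collecting distinct values, A + A = {-6, -4, -2, 0, 2, 4, 6}, so |A + A| = 7. Thus K = 7/4. Here |A + A| = 2|A| − 1 = 7, the minimum possible — so K = 7/4 is minimal, which holds iff A is an arithmetic progression.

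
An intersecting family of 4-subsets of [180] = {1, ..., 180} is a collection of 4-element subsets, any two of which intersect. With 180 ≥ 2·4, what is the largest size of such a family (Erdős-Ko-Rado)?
max |F| = C(179, 3) = 939929

Erdős-Ko-Rado (1961): when n ≥ 2k, max |F| = C(n−1, k−1). The bound is attained by the star {A : i ∈ A} for any fixed i ∈ [n]. Here C(180−1, 4−1) = C(179, 3) = 939929.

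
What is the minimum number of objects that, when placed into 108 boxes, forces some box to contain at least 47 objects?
n = (47 − 1)·108 + 1 = 4969

By the generalised pigeonhole principle, to guarantee some box contains ≥ r objects we need more than (r − 1) · k objects total. Threshold: n = (r − 1) · k + 1. With r = 47 and k = 108: n = 46 · 108 + 1 = 4968 + 1 = 4969. For n = 4968 = 46 · 108, we can put exactly 46 objects in every box, avoiding 47 in any single one — so 4969 is tight.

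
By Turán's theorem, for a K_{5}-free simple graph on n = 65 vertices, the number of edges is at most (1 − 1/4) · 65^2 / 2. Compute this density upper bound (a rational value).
Turán density bound = (3/4) · 65^2/2 = 12675/8 ≈ 1584.375

Turán's theorem: ex(n, K_{r+1}) is achieved by the complete r-partite Turán graph T(n, r) with parts as balanced as possible, and is at most (1 − 1/r) · n^2/2. For r = 4, n = 65: the density bound is (3/4) · 4225/2 = 12675/8 ≈ 1584.375. The integer-valued extremum is e(T(65, 4)) = 1584, which is strictly less than the density bound 12675/8 since 4 ∤ 65 (the parts of T(65, 4) cannot all be equal).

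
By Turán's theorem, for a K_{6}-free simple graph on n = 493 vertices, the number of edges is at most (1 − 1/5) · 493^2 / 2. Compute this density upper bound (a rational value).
Turán density bound = (4/5) · 493^2/2 = 486098/5 ≈ 97219.6

Turán's theorem: ex(n, K_{r+1}) is achieved by the complete r-partite Turán graph T(n, r) with parts as balanced as possible, and is at most (1 − 1/r) · n^2/2. For r = 5, n = 493: the density bound is (4/5) · 243049/2 = 486098/5 ≈ 97219.6. The integer-valued extremum is e(T(493, 5)) = 97219, which is strictly less than the density bound 486098/5 since 5 ∤ 493 (the parts of T(493, 5) cannot all be equal).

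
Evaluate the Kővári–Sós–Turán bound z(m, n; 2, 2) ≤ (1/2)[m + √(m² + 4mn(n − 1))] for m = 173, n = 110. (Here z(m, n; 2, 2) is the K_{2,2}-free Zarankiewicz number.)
z(173, 110; 2, 2) ≤ (1/2)[173 + √(173² + 4·173·110·109)] = (1/2)[173 + √8327009] = 1529.3279

Kővári–Sós–Turán: let r_1, ..., r_173 be the row sums and z = Σ r_i the total number of 1s. Each pair of columns can share at most one row with both entries 1 (else a 2×2 all-ones block appears), so Σ_i C(r_i, 2) ≤ C(110, 2) = 5995. By convexity Σ_i C(r_i, 2) ≥ 173·C(z/173, 2) = z(z − 173)/(2·173), giving z² − 173z − 173·110·109 ≤ 0 and hence z ≤ (1/2)[173 + √(29929 + 4·2074270)] = (1/2)[173 + √8327009] ≈ (1/2)(173 + 2885.6557) = 1529.3279.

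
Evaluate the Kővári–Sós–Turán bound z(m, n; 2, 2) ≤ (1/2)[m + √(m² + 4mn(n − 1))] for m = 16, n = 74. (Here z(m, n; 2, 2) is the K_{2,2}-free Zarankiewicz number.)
z(16, 74; 2, 2) ≤ (1/2)[16 + √(16² + 4·16·74·73)] = (1/2)[16 + √345984] = 302.102

Kővári–Sós–Turán: let r_1, ..., r_16 be the row sums and z = Σ r_i the total number of 1s. Each pair of columns can share at most one row with both entries 1 (else a 2×2 all-ones block appears), so Σ_i C(r_i, 2) ≤ C(74, 2) = 2701. By convexity Σ_i C(r_i, 2) ≥ 16·C(z/16, 2) = z(z − 16)/(2·16), giving z² − 16z − 16·74·73 ≤ 0 and hence z ≤ (1/2)[16 + √(256 + 4·86432)] = (1/2)[16 + √345984] ≈ (1/2)(16 + 588.204) = 302.102.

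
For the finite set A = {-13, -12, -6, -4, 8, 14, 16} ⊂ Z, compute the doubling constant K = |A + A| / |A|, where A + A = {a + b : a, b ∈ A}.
K = |A + A| / |A| = 25/7

Enumerate A + A = {a + b : a, b ∈ A}. With |A| = 7, there are |A|^2 = 49 ordered sum pairs; collecting distinct values, A + A = {-26, -25, -24, -19, -18, -17, -16, -12, -10, -8, -5, -4, 1, 2, 3, 4, 8, 10, 12, 16, 22, 24, 28, 30, 32}, so |A + A| = 25. Thus K = 25/7. For comparison, the minimum possible |A + A| over all 7-element sets is 2·7 − 1 = 13 (so min K = 13/7), attained only by arithmetic progressions.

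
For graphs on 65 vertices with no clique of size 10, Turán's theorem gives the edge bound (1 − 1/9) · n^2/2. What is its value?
Turán density bound = (8/9) · 65^2/2 = 16900/9 ≈ 1877.7778

Turán's theorem: ex(n, K_{r+1}) is achieved by the complete r-partite Turán graph T(n, r) with parts as balanced as possible, and is at most (1 − 1/r) · n^2/2. For r = 9, n = 65: the density bound is (8/9) · 4225/2 = 16900/9 ≈ 1877.7778. The integer-valued extremum is e(T(65, 9)) = 1877, which is strictly less than the density bound 16900/9 since 9 ∤ 65 (the parts of T(65, 9) cannot all be equal).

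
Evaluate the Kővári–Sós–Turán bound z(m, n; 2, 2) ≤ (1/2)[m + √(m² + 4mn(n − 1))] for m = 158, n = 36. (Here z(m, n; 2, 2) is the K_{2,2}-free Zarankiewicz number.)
z(158, 36; 2, 2) ≤ (1/2)[158 + √(158² + 4·158·36·35)] = (1/2)[158 + √821284] = 532.1236

Kővári–Sós–Turán: let r_1, ..., r_158 be the row sums and z = Σ r_i the total number of 1s. Each pair of columns can share at most one row with both entries 1 (else a 2×2 all-ones block appears), so Σ_i C(r_i, 2) ≤ C(36, 2) = 630. By convexity Σ_i C(r_i, 2) ≥ 158·C(z/158, 2) = z(z − 158)/(2·158), giving z² − 158z − 158·36·35 ≤ 0 and hence z ≤ (1/2)[158 + √(24964 + 4·199080)] = (1/2)[158 + √821284] ≈ (1/2)(158 + 906.2472) = 532.1236.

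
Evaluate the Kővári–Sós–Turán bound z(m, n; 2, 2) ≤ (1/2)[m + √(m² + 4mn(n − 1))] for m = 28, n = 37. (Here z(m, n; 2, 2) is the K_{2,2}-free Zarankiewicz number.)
z(28, 37; 2, 2) ≤ (1/2)[28 + √(28² + 4·28·37·36)] = (1/2)[28 + √149968] = 207.6285

Kővári–Sós–Turán: let r_1, ..., r_28 be the row sums and z = Σ r_i the total number of 1s. Each pair of columns can share at most one row with both entries 1 (else a 2×2 all-ones block appears), so Σ_i C(r_i, 2) ≤ C(37, 2) = 666. By convexity Σ_i C(r_i, 2) ≥ 28·C(z/28, 2) = z(z − 28)/(2·28), giving z² − 28z − 28·37·36 ≤ 0 and hence z ≤ (1/2)[28 + √(784 + 4·37296)] = (1/2)[28 + √149968] ≈ (1/2)(28 + 387.257) = 207.6285.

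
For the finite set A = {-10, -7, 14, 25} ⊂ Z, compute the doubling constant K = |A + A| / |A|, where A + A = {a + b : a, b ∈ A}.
K = |A + A| / |A| = 10/4 = 5/2

Enumerate A + A = {a + b : a, b ∈ A}. With |A| = 4, there are |A|^2 = 16 ordered sum pairs; collecting distinct values, A + A = {-20, -17, -14, 4, 7, 15, 18, 28, 39, 50}, so |A + A| = 10. Thus K = 10/4 = 5/2. For comparison, the minimum possible |A + A| over all 4-element sets is 2·4 − 1 = 7 (so min K = 7/4), attained only by arithmetic progressions.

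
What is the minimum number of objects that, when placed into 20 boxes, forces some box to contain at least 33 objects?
n = (33 − 1)·20 + 1 = 641

By the generalised pigeonhole principle, to guarantee some box contains ≥ r objects we need more than (r − 1) · k objects total. Threshold: n = (r − 1) · k + 1. With r = 33 and k = 20: n = 32 · 20 + 1 = 640 + 1 = 641. For n = 640 = 32 · 20, we can put exactly 32 objects in every box, avoiding 33 in any single one — so 641 is tight.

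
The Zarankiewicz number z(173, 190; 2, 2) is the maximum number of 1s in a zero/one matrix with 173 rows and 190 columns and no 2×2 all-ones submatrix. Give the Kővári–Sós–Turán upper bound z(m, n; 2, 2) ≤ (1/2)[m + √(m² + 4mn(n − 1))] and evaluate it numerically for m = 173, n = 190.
z(173, 190; 2, 2) ≤ (1/2)[173 + √(173² + 4·173·190·189)] = (1/2)[173 + √24879649] = 2580.4752

Kővári–Sós–Turán: let r_1, ..., r_173 be the row sums and z = Σ r_i the total number of 1s. Each pair of columns can share at most one row with both entries 1 (else a 2×2 all-ones block appears), so Σ_i C(r_i, 2) ≤ C(190, 2) = 17955. By convexity Σ_i C(r_i, 2) ≥ 173·C(z/173, 2) = z(z − 173)/(2·173), giving z² − 173z − 173·190·189 ≤ 0 and hence z ≤ (1/2)[173 + √(29929 + 4·6212430)] = (1/2)[173 + √24879649] ≈ (1/2)(173 + 4987.9504) = 2580.4752.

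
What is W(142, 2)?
W(142, 2) = 142 + 1 = 143

A 2-term AP is any pair of integers, so a monochromatic 2-AP exists iff some colour is used at least twice. With 142 colours, the colouring i ↦ i on {1, ..., 142} uses each colour once, avoiding any monochromatic pair, so W(142, 2) > 142. For {1, ..., 143}, pigeonhole forces two integers of the same colour, which form a monochromatic 2-AP. Hence W(142, 2) = 143.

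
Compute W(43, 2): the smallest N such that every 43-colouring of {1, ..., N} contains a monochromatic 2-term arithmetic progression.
W(43, 2) = 43 + 1 = 44

A 2-term AP is any pair of integers, so a monochromatic 2-AP exists iff some colour is used at least twice. With 43 colours, the colouring i ↦ i on {1, ..., 43} uses each colour once, avoiding any monochromatic pair, so W(43, 2) > 43. For {1, ..., 44}, pigeonhole forces two integers of the same colour, which form a monochromatic 2-AP. Hence W(43, 2) = 44.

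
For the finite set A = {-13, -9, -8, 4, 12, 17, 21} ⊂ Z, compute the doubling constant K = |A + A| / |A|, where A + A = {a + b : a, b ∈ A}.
K = |A + A| / |A| = 25/7

Enumerate A + A = {a + b : a, b ∈ A}. With |A| = 7, there are |A|^2 = 49 ordered sum pairs; collecting distinct values, A + A = {-26, -22, -21, -18, -17, -16, -9, -5, -4, -1, 3, 4, 8, 9, 12, 13, 16, 21, 24, 25, 29, 33, 34, 38, 42}, so |A + A| = 25. Thus K = 25/7. For comparison, the minimum possible |A + A| over all 7-element sets is 2·7 − 1 = 13 (so min K = 13/7), attained only by arithmetic progressions.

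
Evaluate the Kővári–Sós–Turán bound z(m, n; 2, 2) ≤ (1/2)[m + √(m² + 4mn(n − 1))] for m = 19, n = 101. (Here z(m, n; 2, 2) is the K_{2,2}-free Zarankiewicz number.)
z(19, 101; 2, 2) ≤ (1/2)[19 + √(19² + 4·19·101·100)] = (1/2)[19 + √767961] = 447.6669

Kővári–Sós–Turán: let r_1, ..., r_19 be the row sums and z = Σ r_i the total number of 1s. Each pair of columns can share at most one row with both entries 1 (else a 2×2 all-ones block appears), so Σ_i C(r_i, 2) ≤ C(101, 2) = 5050. By convexity Σ_i C(r_i, 2) ≥ 19·C(z/19, 2) = z(z − 19)/(2·19), giving z² − 19z − 19·101·100 ≤ 0 and hence z ≤ (1/2)[19 + √(361 + 4·191900)] = (1/2)[19 + √767961] ≈ (1/2)(19 + 876.3338) = 447.6669.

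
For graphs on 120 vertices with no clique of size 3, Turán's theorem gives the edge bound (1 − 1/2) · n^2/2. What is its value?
Turán density bound = (1/2) · 120^2/2 = 3600

Turán's theorem: ex(n, K_{r+1}) is achieved by the complete r-partite Turán graph T(n, r) with parts as balanced as possible, and is at most (1 − 1/r) · n^2/2. For r = 2, n = 120: the density bound is (1/2) · 14400/2 = 3600. Since 2 ∣ 120, the Turán graph T(120, 2) has parts of equal size 60, and its edge count e(T(120, 2)) = 3600 attains the density bound exactly.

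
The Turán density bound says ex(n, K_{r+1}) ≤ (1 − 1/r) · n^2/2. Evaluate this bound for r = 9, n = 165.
Turán density bound = (8/9) · 165^2/2 = 12100

Turán's theorem: ex(n, K_{r+1}) is achieved by the complete r-partite Turán graph T(n, r) with parts as balanced as possible, and is at most (1 − 1/r) · n^2/2. For r = 9, n = 165: the density bound is (8/9) · 27225/2 = 12100. The integer-valued extremum is e(T(165, 9)) = 12099, which is strictly less than the density bound 12100 since 9 ∤ 165 (the parts of T(165, 9) cannot all be equal).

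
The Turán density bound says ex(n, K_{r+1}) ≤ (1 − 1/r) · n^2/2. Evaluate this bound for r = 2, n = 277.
Turán density bound = (1/2) · 277^2/2 = 76729/4 ≈ 19182.25

Turán's theorem: ex(n, K_{r+1}) is achieved by the complete r-partite Turán graph T(n, r) with parts as balanced as possible, and is at most (1 − 1/r) · n^2/2. For r = 2, n = 277: the density bound is (1/2) · 76729/2 = 76729/4 ≈ 19182.25. The integer-valued extremum is e(T(277, 2)) = 19182, which is strictly less than the density bound 76729/4 since 2 ∤ 277 (the parts of T(277, 2) cannot all be equal).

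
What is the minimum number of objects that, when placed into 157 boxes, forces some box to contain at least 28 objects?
n = (28 − 1)·157 + 1 = 4240

By the generalised pigeonhole principle, to guarantee some box contains ≥ r objects we need more than (r − 1) · k objects total. Threshold: n = (r − 1) · k + 1. With r = 28 and k = 157: n = 27 · 157 + 1 = 4239 + 1 = 4240. For n = 4239 = 27 · 157, we can put exactly 27 objects in every box, avoiding 28 in any single one — so 4240 is tight.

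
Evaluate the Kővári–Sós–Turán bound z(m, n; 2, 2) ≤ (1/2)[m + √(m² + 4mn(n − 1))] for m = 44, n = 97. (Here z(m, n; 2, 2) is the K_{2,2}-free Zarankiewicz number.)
z(44, 97; 2, 2) ≤ (1/2)[44 + √(44² + 4·44·97·96)] = (1/2)[44 + √1640848] = 662.4779

Kővári–Sós–Turán: let r_1, ..., r_44 be the row sums and z = Σ r_i the total number of 1s. Each pair of columns can share at most one row with both entries 1 (else a 2×2 all-ones block appears), so Σ_i C(r_i, 2) ≤ C(97, 2) = 4656. By convexity Σ_i C(r_i, 2) ≥ 44·C(z/44, 2) = z(z − 44)/(2·44), giving z² − 44z − 44·97·96 ≤ 0 and hence z ≤ (1/2)[44 + √(1936 + 4·409728)] = (1/2)[44 + √1640848] ≈ (1/2)(44 + 1280.9559) = 662.4779.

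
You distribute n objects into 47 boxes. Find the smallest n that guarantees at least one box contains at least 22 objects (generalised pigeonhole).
n = (22 − 1)·47 + 1 = 988

By the generalised pigeonhole principle, to guarantee some box contains ≥ r objects we need more than (r − 1) · k objects total. Threshold: n = (r − 1) · k + 1. With r = 22 and k = 47: n = 21 · 47 + 1 = 987 + 1 = 988. For n = 987 = 21 · 47, we can put exactly 21 objects in every box, avoiding 22 in any single one — so 988 is tight.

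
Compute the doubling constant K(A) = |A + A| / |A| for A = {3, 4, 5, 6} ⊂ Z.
K = |A + A| / |A| = 7/4

Enumerate A + A = {a + b : a, b ∈ A}. With |A| = 4, there are |A|^2 = 16 ordered sum pairs; collecting distinct values, A + A = {6, 7, 8, 9, 10, 11, 12}, so |A + A| = 7. Thus K = 7/4. Here |A + A| = 2|A| − 1 = 7, the minimum possible — so K = 7/4 is minimal, which holds iff A is an arithmetic progression.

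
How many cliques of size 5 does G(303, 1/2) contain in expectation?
E[# K_5] = C(303, 5) · (1/2)^C(5, 2) = 20588621235 / 2^10 ≈ 20106075.424805

For each 5-subset S of vertices (there are C(303, 5) = 20588621235 such S), let X_S = 1 if S induces a K_5 (all C(5, 2) = 10 edges present). Then P(X_S = 1) = (1/2)^10 = 1/1024. By linearity of expectation, E[# K_5] = C(303, 5) · (1/2)^10 = 20588621235 / 1024 ≈ 20106075.424805.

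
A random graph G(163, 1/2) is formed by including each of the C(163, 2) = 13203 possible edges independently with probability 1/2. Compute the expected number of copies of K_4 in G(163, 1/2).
E[# K_4] = C(163, 4) · (1/2)^C(4, 2) = 28342440 / 2^6 = 3542805/8 = 442850.625

For each 4-subset S of vertices (there are C(163, 4) = 28342440 such S), let X_S = 1 if S induces a K_4 (all C(4, 2) = 6 edges present). Then P(X_S = 1) = (1/2)^6 = 1/64. By linearity of expectation, E[# K_4] = C(163, 4) · (1/2)^6 = 28342440 / 64 = 3542805/8 = 442850.625.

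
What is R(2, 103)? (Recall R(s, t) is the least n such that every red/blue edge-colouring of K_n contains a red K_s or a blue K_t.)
R(2, 103) = 103

R(2, k) = k for all k ≥ 2: in a 2-colouring of K_k, either some edge is red (a red K_2) or all edges are blue (a blue K_k). And K_{102} coloured all-blue has no blue K_103, so R(2, 103) > 102. Hence R(2, 103) = 103.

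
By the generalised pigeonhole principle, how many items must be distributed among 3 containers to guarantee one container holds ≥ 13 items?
n = (13 − 1)·3 + 1 = 37

By the generalised pigeonhole principle, to guarantee some box contains ≥ r objects we need more than (r − 1) · k objects total. Threshold: n = (r − 1) · k + 1. With r = 13 and k = 3: n = 12 · 3 + 1 = 36 + 1 = 37. For n = 36 = 12 · 3, we can put exactly 12 objects in every box, avoiding 13 in any single one — so 37 is tight.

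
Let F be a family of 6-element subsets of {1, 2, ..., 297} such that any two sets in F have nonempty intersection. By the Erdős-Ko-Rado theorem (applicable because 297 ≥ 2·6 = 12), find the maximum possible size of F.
max |F| = C(296, 5) = 18303337304

The Erdős-Ko-Rado theorem states: for n ≥ 2k, an intersecting family of k-subsets of an n-element set has size at most C(n − 1, k − 1), with equality for 'star' families {A ⊆ [n] : |A| = k, i ∈ A} (fix an element i). For n = 297, k = 6: C(296, 5) = 18303337304.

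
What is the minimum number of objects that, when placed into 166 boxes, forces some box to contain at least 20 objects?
n = (20 − 1)·166 + 1 = 3155

By the generalised pigeonhole principle, to guarantee some box contains ≥ r objects we need more than (r − 1) · k objects total. Threshold: n = (r − 1) · k + 1. With r = 20 and k = 166: n = 19 · 166 + 1 = 3154 + 1 = 3155. For n = 3154 = 19 · 166, we can put exactly 19 objects in every box, avoiding 20 in any single one — so 3155 is tight.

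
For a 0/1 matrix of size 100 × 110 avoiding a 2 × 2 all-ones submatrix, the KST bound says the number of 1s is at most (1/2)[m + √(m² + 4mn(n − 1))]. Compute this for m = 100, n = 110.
z(100, 110; 2, 2) ≤ (1/2)[100 + √(100² + 4·100·110·109)] = (1/2)[100 + √4806000] = 1146.1296

Kővári–Sós–Turán: let r_1, ..., r_100 be the row sums and z = Σ r_i the total number of 1s. Each pair of columns can share at most one row with both entries 1 (else a 2×2 all-ones block appears), so Σ_i C(r_i, 2) ≤ C(110, 2) = 5995. By convexity Σ_i C(r_i, 2) ≥ 100·C(z/100, 2) = z(z − 100)/(2·100), giving z² − 100z − 100·110·109 ≤ 0 and hence z ≤ (1/2)[100 + √(10000 + 4·1199000)] = (1/2)[100 + √4806000] ≈ (1/2)(100 + 2192.2591) = 1146.1296.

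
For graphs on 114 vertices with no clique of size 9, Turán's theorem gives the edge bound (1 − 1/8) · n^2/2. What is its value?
Turán density bound = (7/8) · 114^2/2 = 22743/4 ≈ 5685.75

Turán's theorem: ex(n, K_{r+1}) is achieved by the complete r-partite Turán graph T(n, r) with parts as balanced as possible, and is at most (1 − 1/r) · n^2/2. For r = 8, n = 114: the density bound is (7/8) · 12996/2 = 22743/4 ≈ 5685.75. The integer-valued extremum is e(T(114, 8)) = 5685, which is strictly less than the density bound 22743/4 since 8 ∤ 114 (the parts of T(114, 8) cannot all be equal).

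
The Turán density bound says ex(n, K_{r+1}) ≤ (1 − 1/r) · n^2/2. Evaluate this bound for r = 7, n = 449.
Turán density bound = (6/7) · 449^2/2 = 604803/7 ≈ 86400.4286

Turán's theorem: ex(n, K_{r+1}) is achieved by the complete r-partite Turán graph T(n, r) with parts as balanced as possible, and is at most (1 − 1/r) · n^2/2. For r = 7, n = 449: the density bound is (6/7) · 201601/2 = 604803/7 ≈ 86400.4286. The integer-valued extremum is e(T(449, 7)) = 86400, which is strictly less than the density bound 604803/7 since 7 ∤ 449 (the parts of T(449, 7) cannot all be equal).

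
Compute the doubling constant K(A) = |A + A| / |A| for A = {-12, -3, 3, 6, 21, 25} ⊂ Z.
K = |A + A| / |A| = 19/6

Enumerate A + A = {a + b : a, b ∈ A}. With |A| = 6, there are |A|^2 = 36 ordered sum pairs; collecting distinct values, A + A = {-24, -15, -9, -6, 0, 3, 6, 9, 12, 13, 18, 22, 24, 27, 28, 31, 42, 46, 50}, so |A + A| = 19. Thus K = 19/6. For comparison, the minimum possible |A + A| over all 6-element sets is 2·6 − 1 = 11 (so min K = 11/6), attained only by arithmetic progressions.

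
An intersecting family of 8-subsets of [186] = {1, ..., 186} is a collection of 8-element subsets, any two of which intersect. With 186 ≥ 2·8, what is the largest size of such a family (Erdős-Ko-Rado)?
max |F| = C(185, 7) = 1311854301420

The Erdős-Ko-Rado theorem states: for n ≥ 2k, an intersecting family of k-subsets of an n-element set has size at most C(n − 1, k − 1), with equality for 'star' families {A ⊆ [n] : |A| = k, i ∈ A} (fix an element i). For n = 186, k = 8: C(185, 7) = 1311854301420.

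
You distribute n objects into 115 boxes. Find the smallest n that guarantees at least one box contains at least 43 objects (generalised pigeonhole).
n = (43 − 1)·115 + 1 = 4831

By the generalised pigeonhole principle, to guarantee some box contains ≥ r objects we need more than (r − 1) · k objects total. Threshold: n = (r − 1) · k + 1. With r = 43 and k = 115: n = 42 · 115 + 1 = 4830 + 1 = 4831. For n = 4830 = 42 · 115, we can put exactly 42 objects in every box, avoiding 43 in any single one — so 4831 is tight.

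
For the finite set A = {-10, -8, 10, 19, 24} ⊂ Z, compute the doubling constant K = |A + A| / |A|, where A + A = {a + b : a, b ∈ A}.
K = |A + A| / |A| = 15/5 = 3

Enumerate A + A = {a + b : a, b ∈ A}. With |A| = 5, there are |A|^2 = 25 ordered sum pairs; collecting distinct values, A + A = {-20, -18, -16, 0, 2, 9, 11, 14, 16, 20, 29, 34, 38, 43, 48}, so |A + A| = 15. Thus K = 15/5 = 3. For comparison, the minimum possible |A + A| over all 5-element sets is 2·5 − 1 = 9 (so min K = 9/5), attained only by arithmetic progressions.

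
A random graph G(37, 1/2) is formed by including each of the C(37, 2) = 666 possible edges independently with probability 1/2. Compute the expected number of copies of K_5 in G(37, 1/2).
E[# K_5] = C(37, 5) · (1/2)^C(5, 2) = 435897 / 2^10 ≈ 425.680664

For each 5-subset S of vertices (there are C(37, 5) = 435897 such S), let X_S = 1 if S induces a K_5 (all C(5, 2) = 10 edges present). Then P(X_S = 1) = (1/2)^10 = 1/1024. By linearity of expectation, E[# K_5] = C(37, 5) · (1/2)^10 = 435897 / 1024 ≈ 425.680664.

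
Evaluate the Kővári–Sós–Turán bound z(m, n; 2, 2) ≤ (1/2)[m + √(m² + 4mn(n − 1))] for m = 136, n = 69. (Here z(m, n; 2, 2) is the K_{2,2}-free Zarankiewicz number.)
z(136, 69; 2, 2) ≤ (1/2)[136 + √(136² + 4·136·69·68)] = (1/2)[136 + √2570944] = 869.7082

Kővári–Sós–Turán: let r_1, ..., r_136 be the row sums and z = Σ r_i the total number of 1s. Each pair of columns can share at most one row with both entries 1 (else a 2×2 all-ones block appears), so Σ_i C(r_i, 2) ≤ C(69, 2) = 2346. By convexity Σ_i C(r_i, 2) ≥ 136·C(z/136, 2) = z(z − 136)/(2·136), giving z² − 136z − 136·69·68 ≤ 0 and hence z ≤ (1/2)[136 + √(18496 + 4·638112)] = (1/2)[136 + √2570944] ≈ (1/2)(136 + 1603.4164) = 869.7082.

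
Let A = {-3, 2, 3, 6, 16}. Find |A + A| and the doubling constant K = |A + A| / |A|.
K = |A + A| / |A| = 15/5 = 3

Enumerate A + A = {a + b : a, b ∈ A}. With |A| = 5, there are |A|^2 = 25 ordered sum pairs; collecting distinct values, A + A = {-6, -1, 0, 3, 4, 5, 6, 8, 9, 12, 13, 18, 19, 22, 32}, so |A + A| = 15. Thus K = 15/5 = 3. For comparison, the minimum possible |A + A| over all 5-element sets is 2·5 − 1 = 9 (so min K = 9/5), attained only by arithmetic progressions.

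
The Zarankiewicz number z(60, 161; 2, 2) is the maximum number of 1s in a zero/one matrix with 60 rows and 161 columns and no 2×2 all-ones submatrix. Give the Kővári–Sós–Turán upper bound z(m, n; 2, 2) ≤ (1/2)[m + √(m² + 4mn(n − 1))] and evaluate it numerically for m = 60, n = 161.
z(60, 161; 2, 2) ≤ (1/2)[60 + √(60² + 4·60·161·160)] = (1/2)[60 + √6186000] = 1273.5835

Kővári–Sós–Turán: let r_1, ..., r_60 be the row sums and z = Σ r_i the total number of 1s. Each pair of columns can share at most one row with both entries 1 (else a 2×2 all-ones block appears), so Σ_i C(r_i, 2) ≤ C(161, 2) = 12880. By convexity Σ_i C(r_i, 2) ≥ 60·C(z/60, 2) = z(z − 60)/(2·60), giving z² − 60z − 60·161·160 ≤ 0 and hence z ≤ (1/2)[60 + √(3600 + 4·1545600)] = (1/2)[60 + √6186000] ≈ (1/2)(60 + 2487.1671) = 1273.5835.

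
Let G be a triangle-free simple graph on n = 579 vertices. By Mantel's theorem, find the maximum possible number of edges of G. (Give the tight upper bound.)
ex(579, K_3) = ⌊579^2/4⌋ = 83810

Mantel (1907): a triangle-free graph on n vertices has at most ⌊n^2/4⌋ edges, with equality for the complete bipartite graph K_{⌊n/2⌋, ⌈n/2⌉}. For n = 579: ⌊579^2/4⌋ = ⌊335241/4⌋ = 83810. The extremal graph is K_{289, 290}, which has 289·290 = 83810 edges.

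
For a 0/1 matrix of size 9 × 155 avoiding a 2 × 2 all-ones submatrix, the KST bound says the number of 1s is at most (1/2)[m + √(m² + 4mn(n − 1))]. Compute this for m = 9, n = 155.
z(9, 155; 2, 2) ≤ (1/2)[9 + √(9² + 4·9·155·154)] = (1/2)[9 + √859401] = 468.0194

Kővári–Sós–Turán: let r_1, ..., r_9 be the row sums and z = Σ r_i the total number of 1s. Each pair of columns can share at most one row with both entries 1 (else a 2×2 all-ones block appears), so Σ_i C(r_i, 2) ≤ C(155, 2) = 11935. By convexity Σ_i C(r_i, 2) ≥ 9·C(z/9, 2) = z(z − 9)/(2·9), giving z² − 9z − 9·155·154 ≤ 0 and hence z ≤ (1/2)[9 + √(81 + 4·214830)] = (1/2)[9 + √859401] ≈ (1/2)(9 + 927.0388) = 468.0194.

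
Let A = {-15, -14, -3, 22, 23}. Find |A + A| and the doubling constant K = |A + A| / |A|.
K = |A + A| / |A| = 14/5

Enumerate A + A = {a + b : a, b ∈ A}. With |A| = 5, there are |A|^2 = 25 ordered sum pairs; collecting distinct values, A + A = {-30, -29, -28, -18, -17, -6, 7, 8, 9, 19, 20, 44, 45, 46}, so |A + A| = 14. Thus K = 14/5. For comparison, the minimum possible |A + A| over all 5-element sets is 2·5 − 1 = 9 (so min K = 9/5), attained only by arithmetic progressions.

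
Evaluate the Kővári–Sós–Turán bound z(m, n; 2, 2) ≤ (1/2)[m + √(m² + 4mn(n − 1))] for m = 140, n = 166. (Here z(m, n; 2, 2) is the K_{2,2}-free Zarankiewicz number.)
z(140, 166; 2, 2) ≤ (1/2)[140 + √(140² + 4·140·166·165)] = (1/2)[140 + √15358000] = 2029.4642

Kővári–Sós–Turán: let r_1, ..., r_140 be the row sums and z = Σ r_i the total number of 1s. Each pair of columns can share at most one row with both entries 1 (else a 2×2 all-ones block appears), so Σ_i C(r_i, 2) ≤ C(166, 2) = 13695. By convexity Σ_i C(r_i, 2) ≥ 140·C(z/140, 2) = z(z − 140)/(2·140), giving z² − 140z − 140·166·165 ≤ 0 and hence z ≤ (1/2)[140 + √(19600 + 4·3834600)] = (1/2)[140 + √15358000] ≈ (1/2)(140 + 3918.9284) = 2029.4642.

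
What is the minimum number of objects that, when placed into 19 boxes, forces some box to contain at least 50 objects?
n = (50 − 1)·19 + 1 = 932

By the generalised pigeonhole principle, to guarantee some box contains ≥ r objects we need more than (r − 1) · k objects total. Threshold: n = (r − 1) · k + 1. With r = 50 and k = 19: n = 49 · 19 + 1 = 931 + 1 = 932. For n = 931 = 49 · 19, we can put exactly 49 objects in every box, avoiding 50 in any single one — so 932 is tight.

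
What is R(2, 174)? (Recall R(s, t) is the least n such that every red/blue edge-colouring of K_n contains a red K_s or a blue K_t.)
R(2, 174) = 174

R(2, k) = k for all k ≥ 2: in a 2-colouring of K_k, either some edge is red (a red K_2) or all edges are blue (a blue K_k). And K_{173} coloured all-blue has no blue K_174, so R(2, 174) > 173. Hence R(2, 174) = 174.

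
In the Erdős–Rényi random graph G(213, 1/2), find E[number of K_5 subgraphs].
E[# K_5] = C(213, 5) · (1/2)^C(5, 2) = 3484835277 / 2^10 ≈ 3403159.450195

For each 5-subset S of vertices (there are C(213, 5) = 3484835277 such S), let X_S = 1 if S induces a K_5 (all C(5, 2) = 10 edges present). Then P(X_S = 1) = (1/2)^10 = 1/1024. By linearity of expectation, E[# K_5] = C(213, 5) · (1/2)^10 = 3484835277 / 1024 ≈ 3403159.450195.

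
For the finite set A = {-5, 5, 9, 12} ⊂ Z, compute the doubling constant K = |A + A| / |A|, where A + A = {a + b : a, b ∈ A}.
K = |A + A| / |A| = 10/4 = 5/2

Enumerate A + A = {a + b : a, b ∈ A}. With |A| = 4, there are |A|^2 = 16 ordered sum pairs; collecting distinct values, A + A = {-10, 0, 4, 7, 10, 14, 17, 18, 21, 24}, so |A + A| = 10. Thus K = 10/4 = 5/2. For comparison, the minimum possible |A + A| over all 4-element sets is 2·4 − 1 = 7 (so min K = 7/4), attained only by arithmetic progressions.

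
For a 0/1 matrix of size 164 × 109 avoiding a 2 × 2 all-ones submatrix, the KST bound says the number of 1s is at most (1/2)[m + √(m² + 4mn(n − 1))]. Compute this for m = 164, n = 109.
z(164, 109; 2, 2) ≤ (1/2)[164 + √(164² + 4·164·109·108)] = (1/2)[164 + √7749328] = 1473.8807

Kővári–Sós–Turán: let r_1, ..., r_164 be the row sums and z = Σ r_i the total number of 1s. Each pair of columns can share at most one row with both entries 1 (else a 2×2 all-ones block appears), so Σ_i C(r_i, 2) ≤ C(109, 2) = 5886. By convexity Σ_i C(r_i, 2) ≥ 164·C(z/164, 2) = z(z − 164)/(2·164), giving z² − 164z − 164·109·108 ≤ 0 and hence z ≤ (1/2)[164 + √(26896 + 4·1930608)] = (1/2)[164 + √7749328] ≈ (1/2)(164 + 2783.7615) = 1473.8807.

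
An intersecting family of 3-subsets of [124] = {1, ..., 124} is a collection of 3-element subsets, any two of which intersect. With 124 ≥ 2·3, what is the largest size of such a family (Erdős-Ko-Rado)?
max |F| = C(123, 2) = 7503

The Erdős-Ko-Rado theorem states: for n ≥ 2k, an intersecting family of k-subsets of an n-element set has size at most C(n − 1, k − 1), with equality for 'star' families {A ⊆ [n] : |A| = k, i ∈ A} (fix an element i). For n = 124, k = 3: C(123, 2) = 7503.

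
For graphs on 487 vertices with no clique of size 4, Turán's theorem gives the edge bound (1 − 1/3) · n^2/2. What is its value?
Turán density bound = (2/3) · 487^2/2 = 237169/3 ≈ 79056.3333

Turán's theorem: ex(n, K_{r+1}) is achieved by the complete r-partite Turán graph T(n, r) with parts as balanced as possible, and is at most (1 − 1/r) · n^2/2. For r = 3, n = 487: the density bound is (2/3) · 237169/2 = 237169/3 ≈ 79056.3333. The integer-valued extremum is e(T(487, 3)) = 79056, which is strictly less than the density bound 237169/3 since 3 ∤ 487 (the parts of T(487, 3) cannot all be equal).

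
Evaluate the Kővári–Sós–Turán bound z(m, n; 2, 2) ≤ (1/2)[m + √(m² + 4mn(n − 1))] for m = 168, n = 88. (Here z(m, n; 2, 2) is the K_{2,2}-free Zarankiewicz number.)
z(168, 88; 2, 2) ≤ (1/2)[168 + √(168² + 4·168·88·87)] = (1/2)[168 + √5173056] = 1221.2177

Kővári–Sós–Turán: let r_1, ..., r_168 be the row sums and z = Σ r_i the total number of 1s. Each pair of columns can share at most one row with both entries 1 (else a 2×2 all-ones block appears), so Σ_i C(r_i, 2) ≤ C(88, 2) = 3828. By convexity Σ_i C(r_i, 2) ≥ 168·C(z/168, 2) = z(z − 168)/(2·168), giving z² − 168z − 168·88·87 ≤ 0 and hence z ≤ (1/2)[168 + √(28224 + 4·1286208)] = (1/2)[168 + √5173056] ≈ (1/2)(168 + 2274.4353) = 1221.2177.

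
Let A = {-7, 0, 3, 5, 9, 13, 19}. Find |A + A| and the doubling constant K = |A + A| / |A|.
K = |A + A| / |A| = 24/7

Enumerate A + A = {a + b : a, b ∈ A}. With |A| = 7, there are |A|^2 = 49 ordered sum pairs; collecting distinct values, A + A = {-14, -7, -4, -2, 0, 2, 3, 5, 6, 8, 9, 10, 12, 13, 14, 16, 18, 19, 22, 24, 26, 28, 32, 38}, so |A + A| = 24. Thus K = 24/7. For comparison, the minimum possible |A + A| over all 7-element sets is 2·7 − 1 = 13 (so min K = 13/7), attained only by arithmetic progressions.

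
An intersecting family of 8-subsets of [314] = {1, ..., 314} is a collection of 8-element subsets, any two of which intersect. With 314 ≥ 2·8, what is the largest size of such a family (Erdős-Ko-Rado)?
max |F| = C(313, 7) = 54580567809196

The Erdős-Ko-Rado theorem states: for n ≥ 2k, an intersecting family of k-subsets of an n-element set has size at most C(n − 1, k − 1), with equality for 'star' families {A ⊆ [n] : |A| = k, i ∈ A} (fix an element i). For n = 314, k = 8: C(313, 7) = 54580567809196.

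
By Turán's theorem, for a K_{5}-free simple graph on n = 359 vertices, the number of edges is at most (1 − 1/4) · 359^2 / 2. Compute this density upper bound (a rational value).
Turán density bound = (3/4) · 359^2/2 = 386643/8 ≈ 48330.375

Turán's theorem: ex(n, K_{r+1}) is achieved by the complete r-partite Turán graph T(n, r) with parts as balanced as possible, and is at most (1 − 1/r) · n^2/2. For r = 4, n = 359: the density bound is (3/4) · 128881/2 = 386643/8 ≈ 48330.375. The integer-valued extremum is e(T(359, 4)) = 48330, which is strictly less than the density bound 386643/8 since 4 ∤ 359 (the parts of T(359, 4) cannot all be equal).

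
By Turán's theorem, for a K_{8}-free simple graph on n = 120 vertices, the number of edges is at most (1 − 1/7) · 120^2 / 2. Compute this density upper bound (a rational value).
Turán density bound = (6/7) · 120^2/2 = 43200/7 ≈ 6171.4286

Turán's theorem: ex(n, K_{r+1}) is achieved by the complete r-partite Turán graph T(n, r) with parts as balanced as possible, and is at most (1 − 1/r) · n^2/2. For r = 7, n = 120: the density bound is (6/7) · 14400/2 = 43200/7 ≈ 6171.4286. The integer-valued extremum is e(T(120, 7)) = 6171, which is strictly less than the density bound 43200/7 since 7 ∤ 120 (the parts of T(120, 7) cannot all be equal).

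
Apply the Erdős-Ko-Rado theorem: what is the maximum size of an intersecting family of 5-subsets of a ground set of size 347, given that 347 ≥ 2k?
max |F| = C(346, 4) = 586862710

Erdős-Ko-Rado (1961): when n ≥ 2k, max |F| = C(n−1, k−1). The bound is attained by the star {A : i ∈ A} for any fixed i ∈ [n]. Here C(347−1, 5−1) = C(346, 4) = 586862710.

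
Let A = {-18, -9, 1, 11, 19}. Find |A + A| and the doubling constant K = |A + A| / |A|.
K = |A + A| / |A| = 14/5

Enumerate A + A = {a + b : a, b ∈ A}. With |A| = 5, there are |A|^2 = 25 ordered sum pairs; collecting distinct values, A + A = {-36, -27, -18, -17, -8, -7, 1, 2, 10, 12, 20, 22, 30, 38}, so |A + A| = 14. Thus K = 14/5. For comparison, the minimum possible |A + A| over all 5-element sets is 2·5 − 1 = 9 (so min K = 9/5), attained only by arithmetic progressions.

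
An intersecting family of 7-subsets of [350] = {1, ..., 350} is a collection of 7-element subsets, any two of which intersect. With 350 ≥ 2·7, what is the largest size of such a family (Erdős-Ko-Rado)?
max |F| = C(349, 6) = 2403561758956

Erdős-Ko-Rado (1961): when n ≥ 2k, max |F| = C(n−1, k−1). The bound is attained by the star {A : i ∈ A} for any fixed i ∈ [n]. Here C(350−1, 7−1) = C(349, 6) = 2403561758956.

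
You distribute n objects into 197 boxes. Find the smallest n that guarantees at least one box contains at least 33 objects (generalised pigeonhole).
n = (33 − 1)·197 + 1 = 6305

By the generalised pigeonhole principle, to guarantee some box contains ≥ r objects we need more than (r − 1) · k objects total. Threshold: n = (r − 1) · k + 1. With r = 33 and k = 197: n = 32 · 197 + 1 = 6304 + 1 = 6305. For n = 6304 = 32 · 197, we can put exactly 32 objects in every box, avoiding 33 in any single one — so 6305 is tight.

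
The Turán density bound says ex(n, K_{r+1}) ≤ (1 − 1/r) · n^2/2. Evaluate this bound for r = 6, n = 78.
Turán density bound = (5/6) · 78^2/2 = 2535

Turán's theorem: ex(n, K_{r+1}) is achieved by the complete r-partite Turán graph T(n, r) with parts as balanced as possible, and is at most (1 − 1/r) · n^2/2. For r = 6, n = 78: the density bound is (5/6) · 6084/2 = 2535. Since 6 ∣ 78, the Turán graph T(78, 6) has parts of equal size 13, and its edge count e(T(78, 6)) = 2535 attains the density bound exactly.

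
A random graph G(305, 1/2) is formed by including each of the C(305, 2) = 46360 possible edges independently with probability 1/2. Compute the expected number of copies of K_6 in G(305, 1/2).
E[# K_6] = C(305, 6) · (1/2)^C(6, 2) = 1064089721800 / 2^15 = 133011215225/4096 ≈ 32473441.217041

For each 6-subset S of vertices (there are C(305, 6) = 1064089721800 such S), let X_S = 1 if S induces a K_6 (all C(6, 2) = 15 edges present). Then P(X_S = 1) = (1/2)^15 = 1/32768. By linearity of expectation, E[# K_6] = C(305, 6) · (1/2)^15 = 1064089721800 / 32768 = 133011215225/4096 ≈ 32473441.217041.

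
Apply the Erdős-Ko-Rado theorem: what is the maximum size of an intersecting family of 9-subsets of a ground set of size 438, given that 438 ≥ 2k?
max |F| = C(437, 8) = 30927424699697670

The Erdős-Ko-Rado theorem states: for n ≥ 2k, an intersecting family of k-subsets of an n-element set has size at most C(n − 1, k − 1), with equality for 'star' families {A ⊆ [n] : |A| = k, i ∈ A} (fix an element i). For n = 438, k = 9: C(437, 8) = 30927424699697670.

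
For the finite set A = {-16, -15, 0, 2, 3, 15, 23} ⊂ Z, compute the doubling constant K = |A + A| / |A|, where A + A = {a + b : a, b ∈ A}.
K = |A + A| / |A| = 26/7

Enumerate A + A = {a + b : a, b ∈ A}. With |A| = 7, there are |A|^2 = 49 ordered sum pairs; collecting distinct values, A + A = {-32, -31, -30, -16, -15, -14, -13, -12, -1, 0, 2, 3, 4, 5, 6, 7, 8, 15, 17, 18, 23, 25, 26, 30, 38, 46}, so |A + A| = 26. Thus K = 26/7. For comparison, the minimum possible |A + A| over all 7-element sets is 2·7 − 1 = 13 (so min K = 13/7), attained only by arithmetic progressions.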